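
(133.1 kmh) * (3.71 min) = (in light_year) 8.699e-13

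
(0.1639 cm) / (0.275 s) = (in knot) 0.01159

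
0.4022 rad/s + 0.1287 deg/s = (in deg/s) 23.17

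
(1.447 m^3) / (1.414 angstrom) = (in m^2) 1.023e+10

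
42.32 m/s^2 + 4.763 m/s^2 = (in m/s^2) 47.08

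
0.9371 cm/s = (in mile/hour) 0.02096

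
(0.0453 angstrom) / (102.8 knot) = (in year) 2.716e-21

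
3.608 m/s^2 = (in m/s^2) 3.608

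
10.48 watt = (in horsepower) 0.01405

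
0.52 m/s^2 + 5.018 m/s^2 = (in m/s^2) 5.538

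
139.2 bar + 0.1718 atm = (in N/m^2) 1.394e+07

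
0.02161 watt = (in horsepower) 2.898e-05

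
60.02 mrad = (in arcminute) 206.3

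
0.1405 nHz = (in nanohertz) 0.1405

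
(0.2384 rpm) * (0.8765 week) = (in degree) 7.583e+05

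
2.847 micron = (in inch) 0.0001121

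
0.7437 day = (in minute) 1071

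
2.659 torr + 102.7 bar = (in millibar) 1.027e+05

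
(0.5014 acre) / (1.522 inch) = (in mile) 32.61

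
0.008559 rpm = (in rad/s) 0.0008963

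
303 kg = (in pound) 668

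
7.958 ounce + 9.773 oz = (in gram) 502.7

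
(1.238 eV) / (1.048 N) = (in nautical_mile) 1.022e-22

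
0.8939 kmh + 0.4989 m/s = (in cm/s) 74.72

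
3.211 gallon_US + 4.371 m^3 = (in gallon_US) 1158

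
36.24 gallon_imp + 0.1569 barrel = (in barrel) 1.193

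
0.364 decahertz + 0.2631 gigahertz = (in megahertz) 263.1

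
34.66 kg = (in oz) 1223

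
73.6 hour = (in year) 0.008402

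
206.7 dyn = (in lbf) 0.0004647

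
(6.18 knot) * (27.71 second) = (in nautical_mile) 0.04757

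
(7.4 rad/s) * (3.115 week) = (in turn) 2.219e+06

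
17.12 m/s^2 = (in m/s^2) 17.12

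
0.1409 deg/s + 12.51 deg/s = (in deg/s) 12.65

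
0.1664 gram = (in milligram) 166.4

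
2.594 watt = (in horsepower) 0.003479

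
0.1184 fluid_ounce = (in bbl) 2.202e-05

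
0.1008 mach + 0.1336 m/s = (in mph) 77.08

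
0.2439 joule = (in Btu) 0.0002312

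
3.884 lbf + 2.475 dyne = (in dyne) 1.728e+06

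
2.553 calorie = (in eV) 6.667e+19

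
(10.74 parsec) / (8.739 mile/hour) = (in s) 8.483e+16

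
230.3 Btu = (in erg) 2.43e+12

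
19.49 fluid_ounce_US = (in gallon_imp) 0.1268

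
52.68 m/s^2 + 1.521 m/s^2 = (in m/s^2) 54.2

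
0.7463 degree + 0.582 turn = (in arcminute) 1.262e+04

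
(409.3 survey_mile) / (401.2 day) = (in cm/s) 1.9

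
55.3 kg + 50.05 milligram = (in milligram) 5.53e+07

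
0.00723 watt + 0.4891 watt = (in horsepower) 0.0006656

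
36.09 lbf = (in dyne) 1.605e+07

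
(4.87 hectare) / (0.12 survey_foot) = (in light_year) 1.407e-10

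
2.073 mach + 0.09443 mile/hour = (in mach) 2.073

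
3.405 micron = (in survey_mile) 2.116e-09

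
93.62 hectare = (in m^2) 9.362e+05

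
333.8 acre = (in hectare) 135.1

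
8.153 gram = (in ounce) 0.2876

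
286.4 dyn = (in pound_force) 0.0006439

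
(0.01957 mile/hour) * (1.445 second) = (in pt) 35.83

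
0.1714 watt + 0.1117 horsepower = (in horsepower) 0.1119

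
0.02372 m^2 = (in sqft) 0.2553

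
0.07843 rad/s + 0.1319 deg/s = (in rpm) 0.7709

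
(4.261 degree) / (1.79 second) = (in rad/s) 0.04155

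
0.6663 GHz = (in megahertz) 666.3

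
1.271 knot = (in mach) 0.00192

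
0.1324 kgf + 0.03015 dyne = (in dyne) 1.298e+05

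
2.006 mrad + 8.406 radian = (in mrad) 8408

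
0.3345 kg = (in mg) 3.345e+05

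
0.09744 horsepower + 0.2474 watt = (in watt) 72.91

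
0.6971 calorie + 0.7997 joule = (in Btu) 0.003522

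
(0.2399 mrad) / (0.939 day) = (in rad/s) 2.957e-09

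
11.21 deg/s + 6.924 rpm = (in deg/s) 52.75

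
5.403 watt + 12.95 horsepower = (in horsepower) 12.96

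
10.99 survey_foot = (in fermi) 3.35e+15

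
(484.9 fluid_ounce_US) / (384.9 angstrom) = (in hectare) 37.26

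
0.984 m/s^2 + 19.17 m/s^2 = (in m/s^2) 20.15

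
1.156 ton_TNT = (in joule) 4.837e+09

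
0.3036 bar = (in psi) 4.403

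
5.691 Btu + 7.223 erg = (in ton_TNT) 1.435e-06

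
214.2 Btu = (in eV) 1.411e+24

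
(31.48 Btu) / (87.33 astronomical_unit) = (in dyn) 0.0002542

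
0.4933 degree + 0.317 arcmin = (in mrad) 8.702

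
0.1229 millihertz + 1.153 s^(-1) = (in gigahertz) 1.153e-09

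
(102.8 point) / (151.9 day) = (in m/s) 2.763e-09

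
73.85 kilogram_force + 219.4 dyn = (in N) 724.2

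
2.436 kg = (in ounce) 85.93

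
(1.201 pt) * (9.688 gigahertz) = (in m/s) 4.105e+06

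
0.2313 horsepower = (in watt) 172.5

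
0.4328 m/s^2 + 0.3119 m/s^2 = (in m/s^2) 0.7447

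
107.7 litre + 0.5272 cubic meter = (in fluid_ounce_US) 2.147e+04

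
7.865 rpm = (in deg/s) 47.19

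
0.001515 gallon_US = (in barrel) 3.607e-05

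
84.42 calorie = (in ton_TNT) 8.442e-08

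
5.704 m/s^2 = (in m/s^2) 5.704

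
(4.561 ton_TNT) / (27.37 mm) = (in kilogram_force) 7.11e+10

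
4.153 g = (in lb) 0.009156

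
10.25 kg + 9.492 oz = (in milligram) 1.052e+07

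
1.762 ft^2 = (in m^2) 0.1637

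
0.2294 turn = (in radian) 1.441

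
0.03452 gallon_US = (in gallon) 0.03452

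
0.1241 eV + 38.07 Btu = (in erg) 4.017e+11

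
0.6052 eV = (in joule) 9.696e-20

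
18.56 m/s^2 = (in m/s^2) 18.56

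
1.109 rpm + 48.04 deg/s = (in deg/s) 54.69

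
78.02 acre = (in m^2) 3.157e+05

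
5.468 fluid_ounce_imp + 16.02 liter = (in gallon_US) 4.273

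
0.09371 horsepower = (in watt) 69.88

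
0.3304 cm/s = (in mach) 9.703e-06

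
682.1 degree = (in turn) 1.895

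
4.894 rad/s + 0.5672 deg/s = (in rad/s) 4.904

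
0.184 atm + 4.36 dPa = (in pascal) 1.864e+04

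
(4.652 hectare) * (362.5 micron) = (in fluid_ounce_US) 5.702e+05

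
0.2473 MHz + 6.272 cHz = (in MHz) 0.2473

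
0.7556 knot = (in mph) 0.8695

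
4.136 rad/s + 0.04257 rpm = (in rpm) 39.54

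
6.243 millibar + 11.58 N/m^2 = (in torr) 4.769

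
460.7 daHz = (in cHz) 4.607e+05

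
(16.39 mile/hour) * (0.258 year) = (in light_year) 6.301e-09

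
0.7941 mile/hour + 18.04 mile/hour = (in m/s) 8.42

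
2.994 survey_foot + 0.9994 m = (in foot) 6.273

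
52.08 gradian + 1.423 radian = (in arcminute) 7704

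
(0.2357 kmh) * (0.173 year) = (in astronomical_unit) 2.388e-06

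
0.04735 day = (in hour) 1.136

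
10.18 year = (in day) 3716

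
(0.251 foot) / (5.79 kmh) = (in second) 0.04757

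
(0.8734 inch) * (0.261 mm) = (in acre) 1.431e-09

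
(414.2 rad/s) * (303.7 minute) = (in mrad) 7.548e+09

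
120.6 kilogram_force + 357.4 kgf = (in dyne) 4.688e+08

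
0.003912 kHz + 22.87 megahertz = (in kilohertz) 2.287e+04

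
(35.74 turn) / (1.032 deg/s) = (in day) 0.1443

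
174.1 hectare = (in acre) 430.2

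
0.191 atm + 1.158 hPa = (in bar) 0.1947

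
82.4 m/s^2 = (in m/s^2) 82.4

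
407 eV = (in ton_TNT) 1.559e-26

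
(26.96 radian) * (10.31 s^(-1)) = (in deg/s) 1.593e+04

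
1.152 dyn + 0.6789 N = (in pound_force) 0.1526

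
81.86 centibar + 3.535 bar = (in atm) 4.297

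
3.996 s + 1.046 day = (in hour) 25.11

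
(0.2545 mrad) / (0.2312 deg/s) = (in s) 0.06307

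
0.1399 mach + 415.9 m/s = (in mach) 1.361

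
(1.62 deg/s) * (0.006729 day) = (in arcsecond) 3.391e+06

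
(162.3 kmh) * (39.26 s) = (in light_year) 1.871e-13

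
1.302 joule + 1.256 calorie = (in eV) 4.093e+19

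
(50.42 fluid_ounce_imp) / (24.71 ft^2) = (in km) 6.24e-07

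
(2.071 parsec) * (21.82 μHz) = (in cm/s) 1.394e+14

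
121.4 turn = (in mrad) 7.628e+05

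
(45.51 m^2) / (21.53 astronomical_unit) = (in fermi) 1.413e+04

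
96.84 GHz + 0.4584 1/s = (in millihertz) 9.684e+13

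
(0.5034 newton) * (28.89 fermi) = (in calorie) 3.476e-15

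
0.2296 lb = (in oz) 3.674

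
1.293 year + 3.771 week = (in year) 1.365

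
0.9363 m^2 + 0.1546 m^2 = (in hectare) 0.0001091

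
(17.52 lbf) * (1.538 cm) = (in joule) 1.199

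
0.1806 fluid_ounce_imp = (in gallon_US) 0.001356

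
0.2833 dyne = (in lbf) 6.369e-07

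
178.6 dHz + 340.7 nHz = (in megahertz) 1.786e-05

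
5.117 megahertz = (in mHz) 5.117e+09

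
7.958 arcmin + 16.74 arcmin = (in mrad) 7.184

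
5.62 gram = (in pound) 0.01239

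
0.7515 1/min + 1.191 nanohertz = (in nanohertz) 1.253e+07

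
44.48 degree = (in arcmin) 2669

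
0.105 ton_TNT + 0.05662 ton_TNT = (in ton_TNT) 0.1616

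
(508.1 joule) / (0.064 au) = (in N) 5.307e-08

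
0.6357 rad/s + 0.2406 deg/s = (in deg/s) 36.66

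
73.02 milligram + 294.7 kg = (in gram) 2.947e+05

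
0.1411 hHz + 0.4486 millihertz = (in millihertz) 1.411e+04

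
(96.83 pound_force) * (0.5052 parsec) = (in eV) 4.191e+37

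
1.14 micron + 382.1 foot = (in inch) 4585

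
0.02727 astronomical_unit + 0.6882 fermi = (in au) 0.02727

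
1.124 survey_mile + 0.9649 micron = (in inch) 7.122e+04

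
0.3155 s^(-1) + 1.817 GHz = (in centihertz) 1.817e+11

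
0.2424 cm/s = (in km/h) 0.008726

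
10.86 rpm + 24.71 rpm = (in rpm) 35.57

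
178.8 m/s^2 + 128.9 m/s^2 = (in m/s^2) 307.7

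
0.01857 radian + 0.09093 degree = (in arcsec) 4158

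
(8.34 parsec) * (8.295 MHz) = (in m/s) 2.135e+24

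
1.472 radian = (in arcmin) 5060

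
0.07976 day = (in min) 114.9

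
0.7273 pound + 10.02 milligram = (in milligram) 3.299e+05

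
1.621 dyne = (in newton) 1.621e-05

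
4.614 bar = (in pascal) 4.614e+05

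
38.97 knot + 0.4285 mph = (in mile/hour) 45.27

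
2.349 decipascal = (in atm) 2.318e-06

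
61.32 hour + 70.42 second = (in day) 2.556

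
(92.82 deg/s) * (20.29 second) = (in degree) 1883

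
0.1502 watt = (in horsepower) 0.0002014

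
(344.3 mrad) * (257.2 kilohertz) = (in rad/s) 8.855e+04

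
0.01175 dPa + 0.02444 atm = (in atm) 0.02444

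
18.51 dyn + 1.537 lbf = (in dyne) 6.837e+05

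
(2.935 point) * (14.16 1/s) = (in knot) 0.0285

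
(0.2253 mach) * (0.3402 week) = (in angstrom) 1.578e+17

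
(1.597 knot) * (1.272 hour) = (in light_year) 3.977e-13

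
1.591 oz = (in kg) 0.0451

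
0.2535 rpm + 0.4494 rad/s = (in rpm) 4.545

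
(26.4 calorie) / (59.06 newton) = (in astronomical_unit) 1.25e-11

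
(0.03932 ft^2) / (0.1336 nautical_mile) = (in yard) 1.615e-05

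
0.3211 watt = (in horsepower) 0.0004306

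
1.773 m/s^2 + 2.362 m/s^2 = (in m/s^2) 4.135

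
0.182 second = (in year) 5.771e-09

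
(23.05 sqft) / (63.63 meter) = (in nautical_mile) 1.817e-05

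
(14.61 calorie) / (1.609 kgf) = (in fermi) 3.874e+15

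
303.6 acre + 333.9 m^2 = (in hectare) 122.9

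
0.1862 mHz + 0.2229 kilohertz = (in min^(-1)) 1.337e+04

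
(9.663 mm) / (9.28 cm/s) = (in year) 3.302e-09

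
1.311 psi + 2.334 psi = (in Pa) 2.513e+04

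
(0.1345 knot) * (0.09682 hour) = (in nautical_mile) 0.01302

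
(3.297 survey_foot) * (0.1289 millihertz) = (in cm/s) 0.01295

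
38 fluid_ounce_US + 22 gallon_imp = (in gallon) 26.72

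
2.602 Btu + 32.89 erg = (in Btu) 2.602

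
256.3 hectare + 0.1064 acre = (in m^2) 2.563e+06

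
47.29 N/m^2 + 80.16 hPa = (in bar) 0.08063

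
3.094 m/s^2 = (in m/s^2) 3.094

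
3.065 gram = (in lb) 0.006757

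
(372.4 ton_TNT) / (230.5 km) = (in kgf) 6.893e+05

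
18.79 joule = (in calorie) 4.491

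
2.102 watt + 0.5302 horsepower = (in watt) 397.5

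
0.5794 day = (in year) 0.001587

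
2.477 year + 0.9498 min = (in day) 904.1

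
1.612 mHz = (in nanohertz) 1.612e+06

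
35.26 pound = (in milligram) 1.599e+07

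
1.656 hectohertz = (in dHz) 1656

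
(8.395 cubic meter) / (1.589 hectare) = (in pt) 1.498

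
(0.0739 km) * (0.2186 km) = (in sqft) 1.739e+05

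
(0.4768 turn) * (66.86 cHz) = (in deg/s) 114.8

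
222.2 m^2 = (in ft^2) 2392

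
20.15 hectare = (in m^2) 2.015e+05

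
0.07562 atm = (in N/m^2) 7662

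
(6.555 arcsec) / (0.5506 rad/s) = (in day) 6.68e-10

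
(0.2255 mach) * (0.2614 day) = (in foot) 5.689e+06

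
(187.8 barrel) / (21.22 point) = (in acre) 0.9856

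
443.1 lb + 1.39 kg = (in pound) 446.2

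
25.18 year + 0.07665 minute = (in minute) 1.323e+07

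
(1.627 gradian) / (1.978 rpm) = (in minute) 0.002056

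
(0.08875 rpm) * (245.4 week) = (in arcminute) 4.742e+09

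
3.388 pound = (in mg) 1.537e+06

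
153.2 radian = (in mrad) 1.532e+05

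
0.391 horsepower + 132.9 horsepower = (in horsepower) 133.3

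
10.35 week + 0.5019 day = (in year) 0.1999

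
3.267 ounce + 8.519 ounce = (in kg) 0.3341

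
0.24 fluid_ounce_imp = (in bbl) 4.289e-05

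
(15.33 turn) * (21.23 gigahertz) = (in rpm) 1.953e+13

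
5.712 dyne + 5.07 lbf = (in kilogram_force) 2.3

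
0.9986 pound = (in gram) 453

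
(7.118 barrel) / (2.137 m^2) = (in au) 3.54e-12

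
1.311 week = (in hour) 220.2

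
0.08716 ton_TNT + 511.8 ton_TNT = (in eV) 1.337e+31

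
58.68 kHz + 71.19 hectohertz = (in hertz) 6.58e+04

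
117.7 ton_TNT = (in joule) 4.925e+11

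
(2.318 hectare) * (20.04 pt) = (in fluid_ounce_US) 5.541e+06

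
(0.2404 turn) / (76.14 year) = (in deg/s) 3.604e-08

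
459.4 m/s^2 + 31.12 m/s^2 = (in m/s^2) 490.5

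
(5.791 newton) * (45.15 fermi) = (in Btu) 2.478e-16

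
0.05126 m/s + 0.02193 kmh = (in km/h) 0.2065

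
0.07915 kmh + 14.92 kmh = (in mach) 0.01224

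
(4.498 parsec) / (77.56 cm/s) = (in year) 5.674e+09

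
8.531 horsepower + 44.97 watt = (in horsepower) 8.591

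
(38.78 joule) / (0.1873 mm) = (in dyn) 2.07e+10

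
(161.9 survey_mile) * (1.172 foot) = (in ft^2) 1.002e+06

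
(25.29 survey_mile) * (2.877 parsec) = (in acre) 8.928e+17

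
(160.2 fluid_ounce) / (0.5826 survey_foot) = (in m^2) 0.02668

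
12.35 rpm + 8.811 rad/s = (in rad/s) 10.1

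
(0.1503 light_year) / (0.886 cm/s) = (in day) 1.858e+12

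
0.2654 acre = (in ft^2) 1.156e+04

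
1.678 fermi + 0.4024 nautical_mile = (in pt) 2.113e+06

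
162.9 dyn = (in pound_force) 0.0003662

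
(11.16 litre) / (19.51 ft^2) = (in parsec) 1.995e-19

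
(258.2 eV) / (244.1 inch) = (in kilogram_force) 6.804e-19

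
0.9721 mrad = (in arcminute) 3.342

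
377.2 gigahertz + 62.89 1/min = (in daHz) 3.772e+10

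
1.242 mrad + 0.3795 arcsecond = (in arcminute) 4.276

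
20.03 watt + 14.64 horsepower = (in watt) 1.094e+04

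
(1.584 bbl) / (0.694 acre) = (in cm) 0.008967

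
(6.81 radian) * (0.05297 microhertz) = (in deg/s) 2.067e-05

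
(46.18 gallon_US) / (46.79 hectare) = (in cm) 3.736e-05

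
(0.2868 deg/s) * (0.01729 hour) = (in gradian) 19.84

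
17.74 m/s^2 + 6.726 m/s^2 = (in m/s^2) 24.47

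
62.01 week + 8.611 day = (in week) 63.24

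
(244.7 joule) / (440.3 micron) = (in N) 5.558e+05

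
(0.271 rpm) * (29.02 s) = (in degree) 47.19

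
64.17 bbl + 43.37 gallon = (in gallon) 2739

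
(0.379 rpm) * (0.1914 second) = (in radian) 0.007596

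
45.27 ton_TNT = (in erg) 1.894e+18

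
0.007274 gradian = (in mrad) 0.1143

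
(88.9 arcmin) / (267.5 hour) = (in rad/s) 2.685e-08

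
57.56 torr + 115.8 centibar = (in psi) 17.91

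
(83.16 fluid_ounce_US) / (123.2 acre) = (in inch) 1.942e-07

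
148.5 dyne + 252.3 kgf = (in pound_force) 556.2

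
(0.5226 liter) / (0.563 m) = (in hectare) 9.282e-08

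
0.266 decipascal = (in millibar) 0.000266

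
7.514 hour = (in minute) 450.8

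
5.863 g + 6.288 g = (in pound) 0.02679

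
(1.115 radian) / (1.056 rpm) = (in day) 0.0001167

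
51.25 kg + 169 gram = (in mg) 5.142e+07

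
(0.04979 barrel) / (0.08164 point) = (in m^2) 274.9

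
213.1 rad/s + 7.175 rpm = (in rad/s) 213.9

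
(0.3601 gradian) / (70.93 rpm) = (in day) 8.814e-09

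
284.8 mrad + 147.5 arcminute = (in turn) 0.05216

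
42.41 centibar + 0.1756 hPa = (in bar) 0.4243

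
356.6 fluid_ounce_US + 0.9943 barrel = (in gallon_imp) 37.09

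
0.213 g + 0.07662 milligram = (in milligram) 213.1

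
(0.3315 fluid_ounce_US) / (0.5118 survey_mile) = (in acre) 2.941e-12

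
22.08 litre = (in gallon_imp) 4.857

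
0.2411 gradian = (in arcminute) 13.02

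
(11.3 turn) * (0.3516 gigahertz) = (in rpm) 2.384e+11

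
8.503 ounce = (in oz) 8.503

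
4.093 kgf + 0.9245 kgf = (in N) 49.2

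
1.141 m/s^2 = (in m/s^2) 1.141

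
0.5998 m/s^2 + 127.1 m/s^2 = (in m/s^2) 127.7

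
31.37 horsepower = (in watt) 2.339e+04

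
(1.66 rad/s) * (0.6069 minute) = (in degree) 3463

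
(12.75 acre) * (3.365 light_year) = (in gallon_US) 4.339e+23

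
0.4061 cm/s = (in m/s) 0.004061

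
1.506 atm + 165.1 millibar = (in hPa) 1691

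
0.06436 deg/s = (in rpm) 0.01073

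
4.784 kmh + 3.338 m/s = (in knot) 9.072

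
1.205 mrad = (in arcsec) 248.5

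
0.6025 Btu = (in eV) 3.968e+21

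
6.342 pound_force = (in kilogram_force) 2.877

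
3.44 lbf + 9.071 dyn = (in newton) 15.3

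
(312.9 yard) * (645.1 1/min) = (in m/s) 3076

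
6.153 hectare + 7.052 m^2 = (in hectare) 6.154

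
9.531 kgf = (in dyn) 9.347e+06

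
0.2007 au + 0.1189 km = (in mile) 1.866e+07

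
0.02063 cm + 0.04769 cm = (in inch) 0.0269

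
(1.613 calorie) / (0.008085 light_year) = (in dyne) 8.823e-09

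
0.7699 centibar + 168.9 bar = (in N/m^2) 1.689e+07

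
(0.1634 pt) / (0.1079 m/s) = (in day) 6.183e-09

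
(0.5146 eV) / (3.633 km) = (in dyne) 2.269e-18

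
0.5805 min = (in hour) 0.009675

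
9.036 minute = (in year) 1.719e-05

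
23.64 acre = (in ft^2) 1.03e+06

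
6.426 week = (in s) 3.886e+06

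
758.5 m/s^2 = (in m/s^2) 758.5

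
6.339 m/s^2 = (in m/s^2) 6.339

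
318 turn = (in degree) 1.145e+05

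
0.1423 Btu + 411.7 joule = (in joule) 561.8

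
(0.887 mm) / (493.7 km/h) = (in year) 2.051e-13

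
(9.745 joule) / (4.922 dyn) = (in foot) 6.496e+05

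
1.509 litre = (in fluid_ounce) 51.03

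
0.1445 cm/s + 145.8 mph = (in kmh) 234.6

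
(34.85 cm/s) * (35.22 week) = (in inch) 2.923e+08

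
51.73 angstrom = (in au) 3.458e-20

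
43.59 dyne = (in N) 0.0004359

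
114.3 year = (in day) 4.172e+04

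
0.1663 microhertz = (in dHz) 1.663e-06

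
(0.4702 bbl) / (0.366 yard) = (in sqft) 2.404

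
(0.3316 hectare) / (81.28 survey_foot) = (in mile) 0.08317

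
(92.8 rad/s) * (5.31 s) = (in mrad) 4.928e+05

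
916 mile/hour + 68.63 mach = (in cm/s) 2.378e+06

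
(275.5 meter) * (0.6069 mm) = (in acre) 4.132e-05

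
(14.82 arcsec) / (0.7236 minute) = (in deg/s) 9.482e-05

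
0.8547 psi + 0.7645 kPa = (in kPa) 6.657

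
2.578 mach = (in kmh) 3160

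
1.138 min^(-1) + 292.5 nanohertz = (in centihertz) 1.897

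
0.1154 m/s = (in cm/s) 11.54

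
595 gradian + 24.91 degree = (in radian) 9.781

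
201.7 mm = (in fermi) 2.017e+14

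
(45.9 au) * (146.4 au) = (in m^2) 1.504e+26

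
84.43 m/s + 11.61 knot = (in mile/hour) 202.2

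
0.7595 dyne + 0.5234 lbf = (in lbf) 0.5234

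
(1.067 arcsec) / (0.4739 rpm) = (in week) 1.724e-10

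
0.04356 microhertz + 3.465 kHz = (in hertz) 3465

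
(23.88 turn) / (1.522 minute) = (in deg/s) 94.14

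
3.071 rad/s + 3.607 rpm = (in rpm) 32.93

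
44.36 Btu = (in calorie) 1.119e+04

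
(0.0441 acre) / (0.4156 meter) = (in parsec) 1.392e-14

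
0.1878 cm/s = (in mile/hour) 0.004201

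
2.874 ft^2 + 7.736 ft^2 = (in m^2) 0.9857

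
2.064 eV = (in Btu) 3.134e-22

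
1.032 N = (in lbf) 0.232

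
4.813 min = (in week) 0.0004775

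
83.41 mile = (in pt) 3.805e+08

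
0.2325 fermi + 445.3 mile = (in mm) 7.166e+08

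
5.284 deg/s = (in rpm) 0.8807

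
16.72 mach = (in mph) 1.274e+04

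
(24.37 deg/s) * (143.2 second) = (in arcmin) 2.094e+05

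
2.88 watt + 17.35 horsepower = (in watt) 1.294e+04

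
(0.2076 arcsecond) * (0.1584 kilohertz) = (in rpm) 0.001522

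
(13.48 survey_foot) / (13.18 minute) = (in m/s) 0.005196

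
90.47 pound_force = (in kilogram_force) 41.04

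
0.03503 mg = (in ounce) 1.236e-06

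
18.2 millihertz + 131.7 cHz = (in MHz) 1.335e-06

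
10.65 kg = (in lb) 23.48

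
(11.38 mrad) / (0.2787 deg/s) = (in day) 2.708e-05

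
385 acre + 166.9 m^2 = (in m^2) 1.558e+06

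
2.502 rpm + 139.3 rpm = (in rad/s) 14.85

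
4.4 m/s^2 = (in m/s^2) 4.4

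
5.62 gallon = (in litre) 21.27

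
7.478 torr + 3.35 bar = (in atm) 3.316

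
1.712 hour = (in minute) 102.7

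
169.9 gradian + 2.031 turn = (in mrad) 1.543e+04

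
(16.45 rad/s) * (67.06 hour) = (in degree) 2.275e+08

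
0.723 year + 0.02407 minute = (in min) 3.8e+05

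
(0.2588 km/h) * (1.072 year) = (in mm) 2.43e+09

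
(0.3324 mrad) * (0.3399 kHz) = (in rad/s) 0.113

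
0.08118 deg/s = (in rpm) 0.01353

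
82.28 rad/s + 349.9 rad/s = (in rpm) 4127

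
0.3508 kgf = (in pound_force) 0.7734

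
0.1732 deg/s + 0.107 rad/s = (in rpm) 1.051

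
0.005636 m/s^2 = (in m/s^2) 0.005636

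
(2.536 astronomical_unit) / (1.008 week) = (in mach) 1828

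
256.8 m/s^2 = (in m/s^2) 256.8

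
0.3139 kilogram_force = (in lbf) 0.692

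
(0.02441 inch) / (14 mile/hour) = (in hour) 2.752e-08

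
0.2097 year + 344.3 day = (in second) 3.636e+07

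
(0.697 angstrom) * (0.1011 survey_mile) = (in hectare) 1.134e-12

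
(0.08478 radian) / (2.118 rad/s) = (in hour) 1.112e-05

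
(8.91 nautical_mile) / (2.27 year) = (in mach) 6.77e-07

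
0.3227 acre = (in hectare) 0.1306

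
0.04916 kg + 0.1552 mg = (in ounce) 1.734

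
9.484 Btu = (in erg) 1.001e+11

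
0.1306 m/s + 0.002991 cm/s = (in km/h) 0.4703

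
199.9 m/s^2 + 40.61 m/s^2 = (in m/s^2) 240.5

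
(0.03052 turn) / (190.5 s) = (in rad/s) 0.001007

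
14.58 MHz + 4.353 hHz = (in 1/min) 8.748e+08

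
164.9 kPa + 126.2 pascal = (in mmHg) 1238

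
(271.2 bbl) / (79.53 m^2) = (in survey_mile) 0.0003369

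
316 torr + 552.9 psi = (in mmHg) 2.891e+04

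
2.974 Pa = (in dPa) 29.74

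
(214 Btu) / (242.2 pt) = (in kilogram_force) 2.695e+05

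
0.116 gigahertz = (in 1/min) 6.96e+09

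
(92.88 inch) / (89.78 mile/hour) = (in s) 0.05878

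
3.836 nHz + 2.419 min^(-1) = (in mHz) 40.32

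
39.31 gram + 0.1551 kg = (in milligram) 1.944e+05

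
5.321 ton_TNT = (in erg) 2.226e+17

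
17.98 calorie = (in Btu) 0.0713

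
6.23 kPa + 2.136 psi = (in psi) 3.04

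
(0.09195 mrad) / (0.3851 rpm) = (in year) 7.23e-11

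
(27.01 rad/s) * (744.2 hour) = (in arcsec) 1.493e+13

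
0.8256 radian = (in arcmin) 2838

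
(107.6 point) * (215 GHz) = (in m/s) 8.161e+09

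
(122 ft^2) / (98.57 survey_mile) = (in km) 7.145e-08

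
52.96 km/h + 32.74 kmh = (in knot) 46.27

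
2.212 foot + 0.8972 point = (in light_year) 7.13e-17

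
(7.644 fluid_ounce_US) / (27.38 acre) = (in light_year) 2.156e-25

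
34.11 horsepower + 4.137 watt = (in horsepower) 34.12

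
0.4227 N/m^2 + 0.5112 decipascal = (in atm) 4.676e-06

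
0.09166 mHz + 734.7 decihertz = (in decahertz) 7.347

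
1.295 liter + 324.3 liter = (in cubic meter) 0.3256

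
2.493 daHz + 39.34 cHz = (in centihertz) 2532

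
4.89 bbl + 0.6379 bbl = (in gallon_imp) 193.3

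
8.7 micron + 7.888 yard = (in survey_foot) 23.66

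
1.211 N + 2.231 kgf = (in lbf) 5.191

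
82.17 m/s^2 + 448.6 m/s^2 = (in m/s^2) 530.8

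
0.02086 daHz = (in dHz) 2.086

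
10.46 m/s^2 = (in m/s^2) 10.46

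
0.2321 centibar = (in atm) 0.002291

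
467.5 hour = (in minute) 2.805e+04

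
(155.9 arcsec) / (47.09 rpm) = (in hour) 4.258e-08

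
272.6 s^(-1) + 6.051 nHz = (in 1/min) 1.636e+04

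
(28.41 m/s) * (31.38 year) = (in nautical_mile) 1.518e+07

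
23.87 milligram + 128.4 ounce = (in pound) 8.025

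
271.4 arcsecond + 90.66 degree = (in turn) 0.252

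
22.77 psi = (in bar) 1.57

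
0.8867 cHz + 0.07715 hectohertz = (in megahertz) 7.724e-06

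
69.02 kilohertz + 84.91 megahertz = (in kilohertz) 8.498e+04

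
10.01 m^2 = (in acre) 0.002474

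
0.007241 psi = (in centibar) 0.04992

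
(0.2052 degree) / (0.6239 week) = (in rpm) 9.064e-08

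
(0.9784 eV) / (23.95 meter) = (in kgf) 6.674e-22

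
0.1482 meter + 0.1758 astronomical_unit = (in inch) 1.035e+12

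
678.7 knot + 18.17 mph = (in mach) 1.049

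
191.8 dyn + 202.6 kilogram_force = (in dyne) 1.987e+08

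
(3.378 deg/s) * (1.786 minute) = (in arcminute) 2.172e+04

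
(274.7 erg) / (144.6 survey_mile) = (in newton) 1.18e-10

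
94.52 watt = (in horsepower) 0.1268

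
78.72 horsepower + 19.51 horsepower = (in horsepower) 98.23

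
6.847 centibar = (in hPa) 68.47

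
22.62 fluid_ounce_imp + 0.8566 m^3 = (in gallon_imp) 188.6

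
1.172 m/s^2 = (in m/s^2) 1.172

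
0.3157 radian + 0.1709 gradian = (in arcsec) 6.567e+04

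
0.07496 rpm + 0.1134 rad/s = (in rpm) 1.158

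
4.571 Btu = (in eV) 3.01e+22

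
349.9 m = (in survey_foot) 1148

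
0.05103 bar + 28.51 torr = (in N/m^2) 8904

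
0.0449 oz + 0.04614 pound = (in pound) 0.04895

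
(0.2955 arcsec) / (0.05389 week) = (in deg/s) 2.518e-09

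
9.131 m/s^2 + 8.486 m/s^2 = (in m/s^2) 17.62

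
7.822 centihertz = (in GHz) 7.822e-11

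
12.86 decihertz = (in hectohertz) 0.01286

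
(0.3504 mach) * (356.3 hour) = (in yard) 1.674e+08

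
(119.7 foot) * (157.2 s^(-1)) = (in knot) 1.115e+04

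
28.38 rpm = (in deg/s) 170.3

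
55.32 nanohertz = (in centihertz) 5.532e-06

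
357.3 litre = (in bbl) 2.247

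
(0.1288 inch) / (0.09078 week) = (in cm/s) 5.959e-06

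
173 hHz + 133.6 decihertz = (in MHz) 0.01731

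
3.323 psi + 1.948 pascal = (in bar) 0.2291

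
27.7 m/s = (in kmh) 99.72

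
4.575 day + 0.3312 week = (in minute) 9926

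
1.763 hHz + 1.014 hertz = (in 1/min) 1.064e+04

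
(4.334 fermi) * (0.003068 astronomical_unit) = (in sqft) 2.141e-05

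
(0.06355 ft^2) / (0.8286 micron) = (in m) 7125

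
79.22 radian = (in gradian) 5043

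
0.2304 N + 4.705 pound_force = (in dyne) 2.116e+06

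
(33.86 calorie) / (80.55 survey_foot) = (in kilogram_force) 0.5884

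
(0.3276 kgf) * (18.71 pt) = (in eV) 1.324e+17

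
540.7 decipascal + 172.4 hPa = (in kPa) 17.29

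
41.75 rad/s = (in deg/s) 2392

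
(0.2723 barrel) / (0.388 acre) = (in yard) 3.015e-05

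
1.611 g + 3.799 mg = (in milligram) 1615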